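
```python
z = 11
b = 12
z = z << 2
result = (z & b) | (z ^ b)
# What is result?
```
Trace:
  z=11
  z=11, b=12
  z=44, b=12
  z=44, b=12, result=44

Final answer: 44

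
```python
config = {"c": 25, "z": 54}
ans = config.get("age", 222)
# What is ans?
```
Trace:
  config={'c': 25, 'z': 54}
  config={'c': 25, 'z': 54}, ans=222

Final answer: 222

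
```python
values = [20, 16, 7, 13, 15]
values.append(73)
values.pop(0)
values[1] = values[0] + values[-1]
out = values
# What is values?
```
Trace:
  values=[20, 16, 7, 13, 15]
  values=[20, 16, 7, 13, 15, 73]
  values=[16, 7, 13, 15, 73]
  values=[16, 89, 13, 15, 73]
  values=[16, 89, 13, 15, 73], out=[16, 89, 13, 15, 73]

Final answer: [16, 89, 13, 15, 73]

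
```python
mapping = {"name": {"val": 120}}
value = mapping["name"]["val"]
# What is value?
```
Trace:
  mapping={'name': {'val': 120}}
  mapping={'name': {'val': 120}}, value=120

Final answer: 120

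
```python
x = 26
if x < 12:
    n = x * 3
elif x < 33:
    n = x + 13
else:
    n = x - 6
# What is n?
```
Trace:
  x=26
  x=26, n=39

Final answer: 39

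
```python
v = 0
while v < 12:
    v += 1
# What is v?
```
Trace:
  v=0
  v=1
  v=2
  v=3
  v=4
  v=5
  v=6
  v=7
  v=8
  v=9
  v=10
  v=11
  v=12

Final answer: 12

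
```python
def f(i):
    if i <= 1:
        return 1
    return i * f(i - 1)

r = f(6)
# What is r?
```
Call trace:
f(i=6)
  f(i=5)
    f(i=4)
      f(i=3)
        f(i=2)
          f(i=1)
          -> return 1
        -> return 2
      -> return 6
    -> return 24
  -> return 120
-> return 720

Final answer: 720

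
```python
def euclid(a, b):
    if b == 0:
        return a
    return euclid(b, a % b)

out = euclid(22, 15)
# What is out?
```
Call trace:
euclid(a=22, b=15)
  euclid(a=15, b=7)
    euclid(a=7, b=1)
      euclid(a=1, b=0)
      -> return 1
    -> return 1
  -> return 1
-> return 1

Final answer: 1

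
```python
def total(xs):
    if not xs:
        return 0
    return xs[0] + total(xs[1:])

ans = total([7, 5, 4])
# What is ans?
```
Call trace:
total(xs=[7, 5, 4])
  total(xs=[5, 4])
    total(xs=[4])
      total(xs=[])
      -> return 0
    -> return 4
  -> return 9
-> return 16

Final answer: 16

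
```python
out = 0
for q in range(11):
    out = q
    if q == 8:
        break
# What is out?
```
Trace:
  out=0
  out=0, q=0
  out=1, q=1
  out=2, q=2
  out=3, q=3
  out=4, q=4
  out=5, q=5
  out=6, q=6
  out=7, q=7
  out=8, q=8

Final answer: 8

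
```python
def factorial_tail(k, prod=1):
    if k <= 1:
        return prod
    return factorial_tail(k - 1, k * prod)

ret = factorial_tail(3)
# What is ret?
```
Call trace:
factorial_tail(k=3, prod=1)
  factorial_tail(k=2, prod=3)
    factorial_tail(k=1, prod=6)
    -> return 6
  -> return 6
-> return 6

Final answer: 6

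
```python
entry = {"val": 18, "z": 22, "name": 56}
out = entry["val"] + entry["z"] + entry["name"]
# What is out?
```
Trace:
  entry={'val': 18, 'z': 22, 'name': 56}
  entry={'val': 18, 'z': 22, 'name': 56}, out=96

Final answer: 96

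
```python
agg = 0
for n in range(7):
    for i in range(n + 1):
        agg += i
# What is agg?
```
Trace:
  agg=0
  agg=0, n=0, i=0
  agg=0, n=1, i=0
  agg=1, n=1, i=1
  agg=1, n=2, i=0
  agg=2, n=2, i=1
  agg=4, n=2, i=2
  agg=4, n=3, i=0
  agg=5, n=3, i=1
  agg=7, n=3, i=2
  agg=10, n=3, i=3
  agg=10, n=4, i=0
  agg=11, n=4, i=1
  agg=13, n=4, i=2
  agg=16, n=4, i=3
  agg=20, n=4, i=4
  agg=20, n=5, i=0
  agg=21, n=5, i=1
  agg=23, n=5, i=2
  agg=26, n=5, i=3
  agg=30, n=5, i=4
  agg=35, n=5, i=5
  agg=35, n=6, i=0
  agg=36, n=6, i=1
  agg=38, n=6, i=2
  agg=41, n=6, i=3
  agg=45, n=6, i=4
  agg=50, n=6, i=5
  agg=56, n=6, i=6

Final answer: 56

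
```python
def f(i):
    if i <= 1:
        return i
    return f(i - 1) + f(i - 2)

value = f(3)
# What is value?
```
Call trace:
f(i=3)
  f(i=2)
    f(i=1)
    -> return 1
    f(i=0)
    -> return 0
  -> return 1
  f(i=1)
  -> return 1
-> return 2

Final answer: 2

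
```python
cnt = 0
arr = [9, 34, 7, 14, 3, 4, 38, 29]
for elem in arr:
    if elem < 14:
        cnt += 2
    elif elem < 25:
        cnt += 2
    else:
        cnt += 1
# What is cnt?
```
Trace:
  cnt=0
  cnt=2, elem=9
  cnt=3, elem=34
  cnt=5, elem=7
  cnt=7, elem=14
  cnt=9, elem=3
  cnt=11, elem=4
  cnt=12, elem=38
  cnt=13, elem=29

Final answer: 13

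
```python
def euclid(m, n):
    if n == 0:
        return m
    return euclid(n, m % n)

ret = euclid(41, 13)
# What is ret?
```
Call trace:
euclid(m=41, n=13)
  euclid(m=13, n=2)
    euclid(m=2, n=1)
      euclid(m=1, n=0)
      -> return 1
    -> return 1
  -> return 1
-> return 1

Final answer: 1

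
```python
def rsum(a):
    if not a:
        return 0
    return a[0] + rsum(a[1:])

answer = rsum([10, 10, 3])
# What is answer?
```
Call trace:
rsum(a=[10, 10, 3])
  rsum(a=[10, 3])
    rsum(a=[3])
      rsum(a=[])
      -> return 0
    -> return 3
  -> return 13
-> return 23

Final answer: 23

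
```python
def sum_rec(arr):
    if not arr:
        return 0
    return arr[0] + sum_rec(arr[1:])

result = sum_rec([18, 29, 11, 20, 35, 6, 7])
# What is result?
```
Call trace:
sum_rec(arr=[18, 29, 11, 20, 35, 6, 7])
  sum_rec(arr=[29, 11, 20, 35, 6, 7])
    sum_rec(arr=[11, 20, 35, 6, 7])
      sum_rec(arr=[20, 35, 6, 7])
        sum_rec(arr=[35, 6, 7])
          sum_rec(arr=[6, 7])
            sum_rec(arr=[7])
              sum_rec(arr=[])
              -> return 0
            -> return 7
          -> return 13
        -> return 48
      -> return 68
    -> return 79
  -> return 108
-> return 126

Final answer: 126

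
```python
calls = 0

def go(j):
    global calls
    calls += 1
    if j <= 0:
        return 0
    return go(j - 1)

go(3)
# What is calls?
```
Call trace:
go(j=3)
  go(j=2)
    go(j=1)
      go(j=0)
      -> return 0
    -> return 0
  -> return 0
-> return 0

calls is incremented once per call. go is entered once for each j = 3, 2, 1, 0 (the j <= 0 call returns without recursing), i.e. 3 + 1 calls.
calls = 4

Final answer: 4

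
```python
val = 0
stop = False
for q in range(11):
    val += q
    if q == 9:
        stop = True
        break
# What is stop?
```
Trace:
  val=0
  val=0, stop=False
  val=0, stop=False, q=0
  val=1, stop=False, q=1
  val=3, stop=False, q=2
  val=6, stop=False, q=3
  val=10, stop=False, q=4
  val=15, stop=False, q=5
  val=21, stop=False, q=6
  val=28, stop=False, q=7
  val=36, stop=False, q=8
  val=45, stop=True, q=9

Final answer: True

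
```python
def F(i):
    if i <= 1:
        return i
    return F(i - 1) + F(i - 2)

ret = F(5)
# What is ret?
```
Call trace (a repeated sub-call is expanded the first time; later identical calls just restate its return value):
F(i=5)
  F(i=4)
    F(i=3)
      F(i=2)
        F(i=1)
        -> return 1
        F(i=0)
        -> return 0
      -> return 1
      F(i=1)
      -> return 1
    -> return 2
    F(i=2) -> return 1  (same call as traced above)
  -> return 3
  F(i=3) -> return 2  (same call as traced above)
-> return 5

Final answer: 5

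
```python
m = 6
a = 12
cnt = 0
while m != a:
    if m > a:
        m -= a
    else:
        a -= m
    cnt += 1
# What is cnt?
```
Trace:
  m=6
  m=6, a=12
  m=6, a=12, cnt=0
  m=6, a=6, cnt=1

Final answer: 1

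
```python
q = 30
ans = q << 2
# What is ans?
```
Trace:
  q=30
  q=30, ans=120

Final answer: 120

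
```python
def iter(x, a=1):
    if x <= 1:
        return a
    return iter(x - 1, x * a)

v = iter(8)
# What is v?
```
Call trace:
iter(x=8, a=1)
  iter(x=7, a=8)
    iter(x=6, a=56)
      iter(x=5, a=336)
        iter(x=4, a=1680)
          iter(x=3, a=6720)
            iter(x=2, a=20160)
              iter(x=1, a=40320)
              -> return 40320
            -> return 40320
          -> return 40320
        -> return 40320
      -> return 40320
    -> return 40320
  -> return 40320
-> return 40320

Final answer: 40320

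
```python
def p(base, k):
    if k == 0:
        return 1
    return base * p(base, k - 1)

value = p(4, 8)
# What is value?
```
Call trace:
p(base=4, k=8)
  p(base=4, k=7)
    p(base=4, k=6)
      p(base=4, k=5)
        p(base=4, k=4)
          p(base=4, k=3)
            p(base=4, k=2)
              p(base=4, k=1)
                p(base=4, k=0)
                -> return 1
              -> return 4
            -> return 16
          -> return 64
        -> return 256
      -> return 1024
    -> return 4096
  -> return 16384
-> return 65536

Final answer: 65536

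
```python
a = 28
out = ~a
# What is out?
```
Trace:
  a=28
  a=28, out=-29

Final answer: -29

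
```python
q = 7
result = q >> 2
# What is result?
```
Trace:
  q=7
  q=7, result=1

Final answer: 1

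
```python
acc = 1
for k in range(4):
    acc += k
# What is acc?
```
Trace:
  acc=1
  acc=1, k=0
  acc=2, k=1
  acc=4, k=2
  acc=7, k=3

Final answer: 7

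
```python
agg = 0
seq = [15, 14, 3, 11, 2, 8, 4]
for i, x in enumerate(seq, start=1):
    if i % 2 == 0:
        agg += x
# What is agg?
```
Trace:
  agg=0
  agg=0, i=1, x=15
  agg=14, i=2, x=14
  agg=14, i=3, x=3
  agg=25, i=4, x=11
  agg=25, i=5, x=2
  agg=33, i=6, x=8
  agg=33, i=7, x=4

Final answer: 33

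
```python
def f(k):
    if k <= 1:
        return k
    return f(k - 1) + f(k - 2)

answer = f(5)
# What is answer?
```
Call trace (a repeated sub-call is expanded the first time; later identical calls just restate its return value):
f(k=5)
  f(k=4)
    f(k=3)
      f(k=2)
        f(k=1)
        -> return 1
        f(k=0)
        -> return 0
      -> return 1
      f(k=1)
      -> return 1
    -> return 2
    f(k=2) -> return 1  (same call as traced above)
  -> return 3
  f(k=3) -> return 2  (same call as traced above)
-> return 5

Final answer: 5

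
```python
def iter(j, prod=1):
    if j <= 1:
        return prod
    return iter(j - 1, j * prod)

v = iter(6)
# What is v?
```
Call trace:
iter(j=6, prod=1)
  iter(j=5, prod=6)
    iter(j=4, prod=30)
      iter(j=3, prod=120)
        iter(j=2, prod=360)
          iter(j=1, prod=720)
          -> return 720
        -> return 720
      -> return 720
    -> return 720
  -> return 720
-> return 720

Final answer: 720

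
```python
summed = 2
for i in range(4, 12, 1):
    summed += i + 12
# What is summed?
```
Trace:
  summed=2
  summed=18, i=4
  summed=35, i=5
  summed=53, i=6
  summed=72, i=7
  summed=92, i=8
  summed=113, i=9
  summed=135, i=10
  summed=158, i=11

Final answer: 158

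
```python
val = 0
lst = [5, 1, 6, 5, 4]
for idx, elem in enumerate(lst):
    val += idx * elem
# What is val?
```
Trace:
  val=0
  val=0, idx=0, elem=5
  val=1, idx=1, elem=1
  val=13, idx=2, elem=6
  val=28, idx=3, elem=5
  val=44, idx=4, elem=4

Final answer: 44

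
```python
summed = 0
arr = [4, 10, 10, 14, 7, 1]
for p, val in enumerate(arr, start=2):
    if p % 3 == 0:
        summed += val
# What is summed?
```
Trace:
  summed=0
  summed=0, p=2, val=4
  summed=10, p=3, val=10
  summed=10, p=4, val=10
  summed=10, p=5, val=14
  summed=17, p=6, val=7
  summed=17, p=7, val=1

Final answer: 17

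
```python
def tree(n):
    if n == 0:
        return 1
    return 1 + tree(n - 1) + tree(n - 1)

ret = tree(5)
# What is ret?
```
Call trace (a repeated sub-call is expanded the first time; later identical calls just restate its return value):
tree(n=5)
  tree(n=4)
    tree(n=3)
      tree(n=2)
        tree(n=1)
          tree(n=0)
          -> return 1
          tree(n=0)
          -> return 1
        -> return 3
        tree(n=1) -> return 3  (same call as traced above)
      -> return 7
      tree(n=2) -> return 7  (same call as traced above)
    -> return 15
    tree(n=3) -> return 15  (same call as traced above)
  -> return 31
  tree(n=4) -> return 31  (same call as traced above)
-> return 63

Final answer: 63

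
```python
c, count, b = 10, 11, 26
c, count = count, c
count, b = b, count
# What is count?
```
Trace:
  c=10, count=11, b=26
  c=11, count=10, b=26
  c=11, count=26, b=10

Final answer: 26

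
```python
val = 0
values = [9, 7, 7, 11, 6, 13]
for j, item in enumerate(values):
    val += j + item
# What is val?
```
Trace:
  val=0
  val=9, j=0, item=9
  val=17, j=1, item=7
  val=26, j=2, item=7
  val=40, j=3, item=11
  val=50, j=4, item=6
  val=68, j=5, item=13

Final answer: 68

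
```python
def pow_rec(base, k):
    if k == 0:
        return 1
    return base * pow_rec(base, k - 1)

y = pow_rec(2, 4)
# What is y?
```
Call trace:
pow_rec(base=2, k=4)
  pow_rec(base=2, k=3)
    pow_rec(base=2, k=2)
      pow_rec(base=2, k=1)
        pow_rec(base=2, k=0)
        -> return 1
      -> return 2
    -> return 4
  -> return 8
-> return 16

Final answer: 16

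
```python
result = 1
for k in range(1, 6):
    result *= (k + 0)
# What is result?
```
Trace:
  result=1
  result=1, k=1
  result=2, k=2
  result=6, k=3
  result=24, k=4
  result=120, k=5

Final answer: 120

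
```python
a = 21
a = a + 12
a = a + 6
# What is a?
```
Trace:
  a=21
  a=33
  a=39

Final answer: 39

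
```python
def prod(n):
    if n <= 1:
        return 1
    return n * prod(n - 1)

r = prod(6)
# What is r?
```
Call trace:
prod(n=6)
  prod(n=5)
    prod(n=4)
      prod(n=3)
        prod(n=2)
          prod(n=1)
          -> return 1
        -> return 2
      -> return 6
    -> return 24
  -> return 120
-> return 720

Final answer: 720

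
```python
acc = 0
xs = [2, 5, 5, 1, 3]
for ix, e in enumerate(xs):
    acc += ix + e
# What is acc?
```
Trace:
  acc=0
  acc=2, ix=0, e=2
  acc=8, ix=1, e=5
  acc=15, ix=2, e=5
  acc=19, ix=3, e=1
  acc=26, ix=4, e=3

Final answer: 26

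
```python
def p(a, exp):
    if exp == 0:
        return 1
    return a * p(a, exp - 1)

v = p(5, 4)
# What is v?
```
Call trace:
p(a=5, exp=4)
  p(a=5, exp=3)
    p(a=5, exp=2)
      p(a=5, exp=1)
        p(a=5, exp=0)
        -> return 1
      -> return 5
    -> return 25
  -> return 125
-> return 625

Final answer: 625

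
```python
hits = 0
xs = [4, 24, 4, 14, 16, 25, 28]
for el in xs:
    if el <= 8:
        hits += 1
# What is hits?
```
Trace:
  hits=0
  hits=1, el=4
  hits=1, el=24
  hits=2, el=4
  hits=2, el=14
  hits=2, el=16
  hits=2, el=25
  hits=2, el=28

Final answer: 2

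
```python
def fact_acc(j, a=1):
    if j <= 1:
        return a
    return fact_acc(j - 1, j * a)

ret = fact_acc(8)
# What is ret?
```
Call trace:
fact_acc(j=8, a=1)
  fact_acc(j=7, a=8)
    fact_acc(j=6, a=56)
      fact_acc(j=5, a=336)
        fact_acc(j=4, a=1680)
          fact_acc(j=3, a=6720)
            fact_acc(j=2, a=20160)
              fact_acc(j=1, a=40320)
              -> return 40320
            -> return 40320
          -> return 40320
        -> return 40320
      -> return 40320
    -> return 40320
  -> return 40320
-> return 40320

Final answer: 40320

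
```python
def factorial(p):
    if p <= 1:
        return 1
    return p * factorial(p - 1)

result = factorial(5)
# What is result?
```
Call trace:
factorial(p=5)
  factorial(p=4)
    factorial(p=3)
      factorial(p=2)
        factorial(p=1)
        -> return 1
      -> return 2
    -> return 6
  -> return 24
-> return 120

Final answer: 120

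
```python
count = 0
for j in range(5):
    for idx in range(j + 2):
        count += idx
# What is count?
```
Trace:
  count=0
  count=0, j=0, idx=0
  count=1, j=0, idx=1
  count=1, j=1, idx=0
  count=2, j=1, idx=1
  count=4, j=1, idx=2
  count=4, j=2, idx=0
  count=5, j=2, idx=1
  count=7, j=2, idx=2
  count=10, j=2, idx=3
  count=10, j=3, idx=0
  count=11, j=3, idx=1
  count=13, j=3, idx=2
  count=16, j=3, idx=3
  count=20, j=3, idx=4
  count=20, j=4, idx=0
  count=21, j=4, idx=1
  count=23, j=4, idx=2
  count=26, j=4, idx=3
  count=30, j=4, idx=4
  count=35, j=4, idx=5

Final answer: 35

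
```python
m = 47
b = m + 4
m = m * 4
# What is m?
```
Trace:
  m=47
  m=47, b=51
  m=188, b=51

Final answer: 188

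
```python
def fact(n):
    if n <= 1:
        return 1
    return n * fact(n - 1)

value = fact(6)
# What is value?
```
Call trace:
fact(n=6)
  fact(n=5)
    fact(n=4)
      fact(n=3)
        fact(n=2)
          fact(n=1)
          -> return 1
        -> return 2
      -> return 6
    -> return 24
  -> return 120
-> return 720

Final answer: 720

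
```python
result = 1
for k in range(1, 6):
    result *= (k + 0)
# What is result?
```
Trace:
  result=1
  result=1, k=1
  result=2, k=2
  result=6, k=3
  result=24, k=4
  result=120, k=5

Final answer: 120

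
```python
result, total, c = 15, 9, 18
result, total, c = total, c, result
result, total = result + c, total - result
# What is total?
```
Trace:
  result=15, total=9, c=18
  result=9, total=18, c=15
  result=24, total=9, c=15

Final answer: 9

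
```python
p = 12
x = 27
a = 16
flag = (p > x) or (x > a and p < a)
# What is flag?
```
Trace:
  p=12
  p=12, x=27
  p=12, x=27, a=16
  p=12, x=27, a=16, flag=True

Final answer: True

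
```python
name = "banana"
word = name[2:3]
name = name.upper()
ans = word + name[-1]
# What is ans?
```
Trace:
  name='banana'
  name='banana', word='n'
  name='BANANA', word='n'
  name='BANANA', word='n', ans='nA'

Final answer: 'nA'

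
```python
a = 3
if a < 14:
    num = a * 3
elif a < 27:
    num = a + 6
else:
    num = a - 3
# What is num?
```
Trace:
  a=3
  a=3, num=9

Final answer: 9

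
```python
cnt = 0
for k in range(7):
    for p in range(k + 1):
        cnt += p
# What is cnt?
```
Trace:
  cnt=0
  cnt=0, k=0, p=0
  cnt=0, k=1, p=0
  cnt=1, k=1, p=1
  cnt=1, k=2, p=0
  cnt=2, k=2, p=1
  cnt=4, k=2, p=2
  cnt=4, k=3, p=0
  cnt=5, k=3, p=1
  cnt=7, k=3, p=2
  cnt=10, k=3, p=3
  cnt=10, k=4, p=0
  cnt=11, k=4, p=1
  cnt=13, k=4, p=2
  cnt=16, k=4, p=3
  cnt=20, k=4, p=4
  cnt=20, k=5, p=0
  cnt=21, k=5, p=1
  cnt=23, k=5, p=2
  cnt=26, k=5, p=3
  cnt=30, k=5, p=4
  cnt=35, k=5, p=5
  cnt=35, k=6, p=0
  cnt=36, k=6, p=1
  cnt=38, k=6, p=2
  cnt=41, k=6, p=3
  cnt=45, k=6, p=4
  cnt=50, k=6, p=5
  cnt=56, k=6, p=6

Final answer: 56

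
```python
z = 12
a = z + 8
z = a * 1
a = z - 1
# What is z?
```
Trace:
  z=12
  z=12, a=20
  z=20, a=20
  z=20, a=19

Final answer: 20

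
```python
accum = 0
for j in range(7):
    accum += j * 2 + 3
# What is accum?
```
Trace:
  accum=0
  accum=3, j=0
  accum=8, j=1
  accum=15, j=2
  accum=24, j=3
  accum=35, j=4
  accum=48, j=5
  accum=63, j=6

Final answer: 63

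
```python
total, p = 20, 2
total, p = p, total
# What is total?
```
Trace:
  total=20, p=2
  total=2, p=20

Final answer: 2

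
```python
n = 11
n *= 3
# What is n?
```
Trace:
  n=11
  n=33

Final answer: 33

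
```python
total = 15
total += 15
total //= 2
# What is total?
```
Trace:
  total=15
  total=30
  total=15

Final answer: 15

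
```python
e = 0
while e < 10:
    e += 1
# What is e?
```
Trace:
  e=0
  e=1
  e=2
  e=3
  e=4
  e=5
  e=6
  e=7
  e=8
  e=9
  e=10

Final answer: 10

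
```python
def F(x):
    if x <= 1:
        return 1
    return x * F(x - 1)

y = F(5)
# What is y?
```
Call trace:
F(x=5)
  F(x=4)
    F(x=3)
      F(x=2)
        F(x=1)
        -> return 1
      -> return 2
    -> return 6
  -> return 24
-> return 120

Final answer: 120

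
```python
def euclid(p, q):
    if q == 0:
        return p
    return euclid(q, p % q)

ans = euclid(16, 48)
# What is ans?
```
Call trace:
euclid(p=16, q=48)
  euclid(p=48, q=16)
    euclid(p=16, q=0)
    -> return 16
  -> return 16
-> return 16

Final answer: 16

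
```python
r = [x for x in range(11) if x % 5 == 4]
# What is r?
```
Trace:
  x=0
  x=1
  x=2
  x=3
  x=4
  x=5
  x=6
  x=7
  x=8
  x=9
  x=10
  r=[4, 9]

Final answer: [4, 9]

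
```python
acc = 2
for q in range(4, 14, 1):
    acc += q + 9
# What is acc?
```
Trace:
  acc=2
  acc=15, q=4
  acc=29, q=5
  acc=44, q=6
  acc=60, q=7
  acc=77, q=8
  acc=95, q=9
  acc=114, q=10
  acc=134, q=11
  acc=155, q=12
  acc=177, q=13

Final answer: 177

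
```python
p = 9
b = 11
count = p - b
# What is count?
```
Trace:
  p=9
  p=9, b=11
  p=9, b=11, count=-2

Final answer: -2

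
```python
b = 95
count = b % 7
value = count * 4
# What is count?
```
Trace:
  b=95
  b=95, count=4
  b=95, count=4, value=16

Final answer: 4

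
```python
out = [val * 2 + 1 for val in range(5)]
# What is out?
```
Trace:
  val=0
  val=1
  val=2
  val=3
  val=4
  out=[1, 3, 5, 7, 9]

Final answer: [1, 3, 5, 7, 9]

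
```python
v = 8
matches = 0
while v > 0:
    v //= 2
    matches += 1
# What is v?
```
Trace:
  v=8
  v=8, matches=0
  v=4, matches=1
  v=2, matches=2
  v=1, matches=3
  v=0, matches=4

Final answer: 0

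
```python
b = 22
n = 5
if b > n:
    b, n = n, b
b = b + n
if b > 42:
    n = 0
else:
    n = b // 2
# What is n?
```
Trace:
  b=22
  b=22, n=5
  b=5, n=22
  b=27, n=22
  b=27, n=13

Final answer: 13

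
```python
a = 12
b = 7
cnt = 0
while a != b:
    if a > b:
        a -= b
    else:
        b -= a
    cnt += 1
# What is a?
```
Trace:
  a=12
  a=12, b=7
  a=12, b=7, cnt=0
  a=5, b=7, cnt=1
  a=5, b=2, cnt=2
  a=3, b=2, cnt=3
  a=1, b=2, cnt=4
  a=1, b=1, cnt=5

Final answer: 1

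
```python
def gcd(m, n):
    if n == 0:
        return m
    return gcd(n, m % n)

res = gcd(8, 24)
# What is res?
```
Call trace:
gcd(m=8, n=24)
  gcd(m=24, n=8)
    gcd(m=8, n=0)
    -> return 8
  -> return 8
-> return 8

Final answer: 8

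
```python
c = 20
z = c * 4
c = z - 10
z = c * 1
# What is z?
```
Trace:
  c=20
  c=20, z=80
  c=70, z=80
  c=70, z=70

Final answer: 70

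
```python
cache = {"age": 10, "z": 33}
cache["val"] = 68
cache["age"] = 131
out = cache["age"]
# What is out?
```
Trace:
  cache={'age': 10, 'z': 33}
  cache={'age': 10, 'z': 33, 'val': 68}
  cache={'age': 131, 'z': 33, 'val': 68}
  cache={'age': 131, 'z': 33, 'val': 68}, out=131

Final answer: 131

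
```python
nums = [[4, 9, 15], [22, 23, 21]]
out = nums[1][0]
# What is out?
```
Trace:
  nums=[[4, 9, 15], [22, 23, 21]]
  nums=[[4, 9, 15], [22, 23, 21]], out=22

Final answer: 22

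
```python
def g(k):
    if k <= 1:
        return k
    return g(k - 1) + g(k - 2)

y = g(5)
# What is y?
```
Call trace (a repeated sub-call is expanded the first time; later identical calls just restate its return value):
g(k=5)
  g(k=4)
    g(k=3)
      g(k=2)
        g(k=1)
        -> return 1
        g(k=0)
        -> return 0
      -> return 1
      g(k=1)
      -> return 1
    -> return 2
    g(k=2) -> return 1  (same call as traced above)
  -> return 3
  g(k=3) -> return 2  (same call as traced above)
-> return 5

Final answer: 5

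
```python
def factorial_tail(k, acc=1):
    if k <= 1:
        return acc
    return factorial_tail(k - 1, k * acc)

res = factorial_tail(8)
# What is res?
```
Call trace:
factorial_tail(k=8, acc=1)
  factorial_tail(k=7, acc=8)
    factorial_tail(k=6, acc=56)
      factorial_tail(k=5, acc=336)
        factorial_tail(k=4, acc=1680)
          factorial_tail(k=3, acc=6720)
            factorial_tail(k=2, acc=20160)
              factorial_tail(k=1, acc=40320)
              -> return 40320
            -> return 40320
          -> return 40320
        -> return 40320
      -> return 40320
    -> return 40320
  -> return 40320
-> return 40320

Final answer: 40320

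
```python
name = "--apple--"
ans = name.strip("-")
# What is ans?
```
Trace:
  name='--apple--'
  name='--apple--', ans='apple'

Final answer: 'apple'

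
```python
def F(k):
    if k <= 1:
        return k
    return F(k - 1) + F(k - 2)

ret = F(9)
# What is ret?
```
Call trace (a repeated sub-call is expanded the first time; later identical calls just restate its return value):
F(k=9)
  F(k=8)
    F(k=7)
      F(k=6)
        F(k=5)
          F(k=4)
            F(k=3)
              F(k=2)
                F(k=1)
                -> return 1
                F(k=0)
                -> return 0
              -> return 1
              F(k=1)
              -> return 1
            -> return 2
            F(k=2) -> return 1  (same call as traced above)
          -> return 3
          F(k=3) -> return 2  (same call as traced above)
        -> return 5
        F(k=4) -> return 3  (same call as traced above)
      -> return 8
      F(k=5) -> return 5  (same call as traced above)
    -> return 13
    F(k=6) -> return 8  (same call as traced above)
  -> return 21
  F(k=7) -> return 13  (same call as traced above)
-> return 34

Final answer: 34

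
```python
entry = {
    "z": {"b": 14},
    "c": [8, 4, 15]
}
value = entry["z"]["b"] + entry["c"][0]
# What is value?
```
Trace:
  entry={'z': {'b': 14}, 'c': [8, 4, 15]}
  entry={'z': {'b': 14}, 'c': [8, 4, 15]}, value=22

Final answer: 22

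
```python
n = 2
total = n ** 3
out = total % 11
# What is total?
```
Trace:
  n=2
  n=2, total=8
  n=2, total=8, out=8

Final answer: 8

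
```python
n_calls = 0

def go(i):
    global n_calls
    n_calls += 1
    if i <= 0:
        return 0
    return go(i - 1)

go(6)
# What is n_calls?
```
Call trace:
go(i=6)
  go(i=5)
    go(i=4)
      go(i=3)
        go(i=2)
          go(i=1)
            go(i=0)
            -> return 0
          -> return 0
        -> return 0
      -> return 0
    -> return 0
  -> return 0
-> return 0

n_calls is incremented once per call. go is entered once for each i = 6, 5, 4, 3, 2, 1, 0 (the i <= 0 call returns without recursing), i.e. 6 + 1 calls.
n_calls = 7

Final answer: 7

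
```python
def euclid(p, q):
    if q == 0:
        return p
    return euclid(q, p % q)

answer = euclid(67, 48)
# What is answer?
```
Call trace:
euclid(p=67, q=48)
  euclid(p=48, q=19)
    euclid(p=19, q=10)
      euclid(p=10, q=9)
        euclid(p=9, q=1)
          euclid(p=1, q=0)
          -> return 1
        -> return 1
      -> return 1
    -> return 1
  -> return 1
-> return 1

Final answer: 1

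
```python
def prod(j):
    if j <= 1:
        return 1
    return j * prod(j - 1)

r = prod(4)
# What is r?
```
Call trace:
prod(j=4)
  prod(j=3)
    prod(j=2)
      prod(j=1)
      -> return 1
    -> return 2
  -> return 6
-> return 24

Final answer: 24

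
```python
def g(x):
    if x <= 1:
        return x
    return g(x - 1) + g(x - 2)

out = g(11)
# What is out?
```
Call trace (a repeated sub-call is expanded the first time; later identical calls just restate its return value):
g(x=11)
  g(x=10)
    g(x=9)
      g(x=8)
        g(x=7)
          g(x=6)
            g(x=5)
              g(x=4)
                g(x=3)
                  g(x=2)
                    g(x=1)
                    -> return 1
                    g(x=0)
                    -> return 0
                  -> return 1
                  g(x=1)
                  -> return 1
                -> return 2
                g(x=2) -> return 1  (same call as traced above)
              -> return 3
              g(x=3) -> return 2  (same call as traced above)
            -> return 5
            g(x=4) -> return 3  (same call as traced above)
          -> return 8
          g(x=5) -> return 5  (same call as traced above)
        -> return 13
        g(x=6) -> return 8  (same call as traced above)
      -> return 21
      g(x=7) -> return 13  (same call as traced above)
    -> return 34
    g(x=8) -> return 21  (same call as traced above)
  -> return 55
  g(x=9) -> return 34  (same call as traced above)
-> return 89

Final answer: 89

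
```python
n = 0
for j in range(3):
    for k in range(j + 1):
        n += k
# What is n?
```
Trace:
  n=0
  n=0, j=0, k=0
  n=0, j=1, k=0
  n=1, j=1, k=1
  n=1, j=2, k=0
  n=2, j=2, k=1
  n=4, j=2, k=2

Final answer: 4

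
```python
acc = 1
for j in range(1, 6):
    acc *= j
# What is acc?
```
Trace:
  acc=1
  acc=1, j=1
  acc=2, j=2
  acc=6, j=3
  acc=24, j=4
  acc=120, j=5

Final answer: 120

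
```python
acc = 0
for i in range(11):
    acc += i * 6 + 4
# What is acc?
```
Trace:
  acc=0
  acc=4, i=0
  acc=14, i=1
  acc=30, i=2
  acc=52, i=3
  acc=80, i=4
  acc=114, i=5
  acc=154, i=6
  acc=200, i=7
  acc=252, i=8
  acc=310, i=9
  acc=374, i=10

Final answer: 374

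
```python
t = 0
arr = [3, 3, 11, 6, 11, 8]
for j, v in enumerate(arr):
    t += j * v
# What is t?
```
Trace:
  t=0
  t=0, j=0, v=3
  t=3, j=1, v=3
  t=25, j=2, v=11
  t=43, j=3, v=6
  t=87, j=4, v=11
  t=127, j=5, v=8

Final answer: 127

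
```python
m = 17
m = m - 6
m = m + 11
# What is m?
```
Trace:
  m=17
  m=11
  m=22

Final answer: 22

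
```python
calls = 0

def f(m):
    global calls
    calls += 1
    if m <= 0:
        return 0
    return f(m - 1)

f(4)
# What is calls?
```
Call trace:
f(m=4)
  f(m=3)
    f(m=2)
      f(m=1)
        f(m=0)
        -> return 0
      -> return 0
    -> return 0
  -> return 0
-> return 0

calls is incremented once per call. f is entered once for each m = 4, 3, 2, 1, 0 (the m <= 0 call returns without recursing), i.e. 4 + 1 calls.
calls = 5

Final answer: 5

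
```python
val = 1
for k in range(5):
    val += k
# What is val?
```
Trace:
  val=1
  val=1, k=0
  val=2, k=1
  val=4, k=2
  val=7, k=3
  val=11, k=4

Final answer: 11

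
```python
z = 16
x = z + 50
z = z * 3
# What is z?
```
Trace:
  z=16
  z=16, x=66
  z=48, x=66

Final answer: 48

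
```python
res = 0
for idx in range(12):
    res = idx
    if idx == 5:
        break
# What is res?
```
Trace:
  res=0
  res=0, idx=0
  res=1, idx=1
  res=2, idx=2
  res=3, idx=3
  res=4, idx=4
  res=5, idx=5

Final answer: 5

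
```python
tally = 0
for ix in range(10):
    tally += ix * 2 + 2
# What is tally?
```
Trace:
  tally=0
  tally=2, ix=0
  tally=6, ix=1
  tally=12, ix=2
  tally=20, ix=3
  tally=30, ix=4
  tally=42, ix=5
  tally=56, ix=6
  tally=72, ix=7
  tally=90, ix=8
  tally=110, ix=9

Final answer: 110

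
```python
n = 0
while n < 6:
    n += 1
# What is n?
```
Trace:
  n=0
  n=1
  n=2
  n=3
  n=4
  n=5
  n=6

Final answer: 6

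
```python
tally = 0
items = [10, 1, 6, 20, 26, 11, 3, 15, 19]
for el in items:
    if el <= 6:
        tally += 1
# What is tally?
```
Trace:
  tally=0
  tally=0, el=10
  tally=1, el=1
  tally=2, el=6
  tally=2, el=20
  tally=2, el=26
  tally=2, el=11
  tally=3, el=3
  tally=3, el=15
  tally=3, el=19

Final answer: 3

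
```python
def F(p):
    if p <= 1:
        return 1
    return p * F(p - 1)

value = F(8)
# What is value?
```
Call trace:
F(p=8)
  F(p=7)
    F(p=6)
      F(p=5)
        F(p=4)
          F(p=3)
            F(p=2)
              F(p=1)
              -> return 1
            -> return 2
          -> return 6
        -> return 24
      -> return 120
    -> return 720
  -> return 5040
-> return 40320

Final answer: 40320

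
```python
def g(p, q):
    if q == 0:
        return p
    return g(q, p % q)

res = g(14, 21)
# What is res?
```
Call trace:
g(p=14, q=21)
  g(p=21, q=14)
    g(p=14, q=7)
      g(p=7, q=0)
      -> return 7
    -> return 7
  -> return 7
-> return 7

Final answer: 7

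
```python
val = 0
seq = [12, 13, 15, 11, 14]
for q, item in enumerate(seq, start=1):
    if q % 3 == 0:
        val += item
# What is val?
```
Trace:
  val=0
  val=0, q=1, item=12
  val=0, q=2, item=13
  val=15, q=3, item=15
  val=15, q=4, item=11
  val=15, q=5, item=14

Final answer: 15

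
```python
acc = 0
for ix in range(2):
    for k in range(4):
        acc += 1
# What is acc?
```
Trace:
  acc=0
  acc=1, ix=0, k=0
  acc=2, ix=0, k=1
  acc=3, ix=0, k=2
  acc=4, ix=0, k=3
  acc=5, ix=1, k=0
  acc=6, ix=1, k=1
  acc=7, ix=1, k=2
  acc=8, ix=1, k=3

Final answer: 8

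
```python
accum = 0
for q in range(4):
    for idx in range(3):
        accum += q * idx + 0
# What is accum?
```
Trace:
  accum=0
  accum=0, q=0, idx=0
  accum=0, q=0, idx=1
  accum=0, q=0, idx=2
  accum=0, q=1, idx=0
  accum=1, q=1, idx=1
  accum=3, q=1, idx=2
  accum=3, q=2, idx=0
  accum=5, q=2, idx=1
  accum=9, q=2, idx=2
  accum=9, q=3, idx=0
  accum=12, q=3, idx=1
  accum=18, q=3, idx=2

Final answer: 18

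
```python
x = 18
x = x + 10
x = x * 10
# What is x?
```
Trace:
  x=18
  x=28
  x=280

Final answer: 280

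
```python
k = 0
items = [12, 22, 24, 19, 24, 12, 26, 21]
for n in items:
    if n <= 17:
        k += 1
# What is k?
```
Trace:
  k=0
  k=1, n=12
  k=1, n=22
  k=1, n=24
  k=1, n=19
  k=1, n=24
  k=2, n=12
  k=2, n=26
  k=2, n=21

Final answer: 2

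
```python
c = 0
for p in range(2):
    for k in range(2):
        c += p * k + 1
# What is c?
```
Trace:
  c=0
  c=1, p=0, k=0
  c=2, p=0, k=1
  c=3, p=1, k=0
  c=5, p=1, k=1

Final answer: 5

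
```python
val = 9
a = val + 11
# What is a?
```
Trace:
  val=9
  val=9, a=20

Final answer: 20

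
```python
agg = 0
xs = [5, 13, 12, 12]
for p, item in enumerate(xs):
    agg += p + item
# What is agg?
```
Trace:
  agg=0
  agg=5, p=0, item=5
  agg=19, p=1, item=13
  agg=33, p=2, item=12
  agg=48, p=3, item=12

Final answer: 48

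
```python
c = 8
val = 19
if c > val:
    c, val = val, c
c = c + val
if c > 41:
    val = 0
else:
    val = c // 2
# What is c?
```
Trace:
  c=8
  c=8, val=19
  c=8, val=19
  c=27, val=19
  c=27, val=13

Final answer: 27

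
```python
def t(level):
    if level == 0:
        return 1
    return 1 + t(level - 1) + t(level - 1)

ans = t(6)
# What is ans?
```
Call trace (a repeated sub-call is expanded the first time; later identical calls just restate its return value):
t(level=6)
  t(level=5)
    t(level=4)
      t(level=3)
        t(level=2)
          t(level=1)
            t(level=0)
            -> return 1
            t(level=0)
            -> return 1
          -> return 3
          t(level=1) -> return 3  (same call as traced above)
        -> return 7
        t(level=2) -> return 7  (same call as traced above)
      -> return 15
      t(level=3) -> return 15  (same call as traced above)
    -> return 31
    t(level=4) -> return 31  (same call as traced above)
  -> return 63
  t(level=5) -> return 63  (same call as traced above)
-> return 127

Final answer: 127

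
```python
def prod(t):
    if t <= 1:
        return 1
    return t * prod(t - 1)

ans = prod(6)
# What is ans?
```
Call trace:
prod(t=6)
  prod(t=5)
    prod(t=4)
      prod(t=3)
        prod(t=2)
          prod(t=1)
          -> return 1
        -> return 2
      -> return 6
    -> return 24
  -> return 120
-> return 720

Final answer: 720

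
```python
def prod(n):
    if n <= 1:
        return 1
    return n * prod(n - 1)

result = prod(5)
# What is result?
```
Call trace:
prod(n=5)
  prod(n=4)
    prod(n=3)
      prod(n=2)
        prod(n=1)
        -> return 1
      -> return 2
    -> return 6
  -> return 24
-> return 120

Final answer: 120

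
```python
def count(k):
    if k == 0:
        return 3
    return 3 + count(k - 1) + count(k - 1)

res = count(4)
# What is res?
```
Call trace (a repeated sub-call is expanded the first time; later identical calls just restate its return value):
count(k=4)
  count(k=3)
    count(k=2)
      count(k=1)
        count(k=0)
        -> return 3
        count(k=0)
        -> return 3
      -> return 9
      count(k=1) -> return 9  (same call as traced above)
    -> return 21
    count(k=2) -> return 21  (same call as traced above)
  -> return 45
  count(k=3) -> return 45  (same call as traced above)
-> return 93

Final answer: 93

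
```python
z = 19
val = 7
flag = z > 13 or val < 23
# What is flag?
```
Trace:
  z=19
  z=19, val=7
  z=19, val=7, flag=True

Final answer: True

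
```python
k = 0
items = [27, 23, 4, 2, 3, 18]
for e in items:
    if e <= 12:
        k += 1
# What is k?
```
Trace:
  k=0
  k=0, e=27
  k=0, e=23
  k=1, e=4
  k=2, e=2
  k=3, e=3
  k=3, e=18

Final answer: 3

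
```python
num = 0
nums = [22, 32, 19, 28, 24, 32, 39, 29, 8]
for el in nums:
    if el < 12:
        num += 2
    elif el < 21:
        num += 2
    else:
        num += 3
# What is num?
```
Trace:
  num=0
  num=3, el=22
  num=6, el=32
  num=8, el=19
  num=11, el=28
  num=14, el=24
  num=17, el=32
  num=20, el=39
  num=23, el=29
  num=25, el=8

Final answer: 25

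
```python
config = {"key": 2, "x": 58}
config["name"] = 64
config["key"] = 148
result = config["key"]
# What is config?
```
Trace:
  config={'key': 2, 'x': 58}
  config={'key': 2, 'x': 58, 'name': 64}
  config={'key': 148, 'x': 58, 'name': 64}
  config={'key': 148, 'x': 58, 'name': 64}, result=148

Final answer: {'key': 148, 'x': 58, 'name': 64}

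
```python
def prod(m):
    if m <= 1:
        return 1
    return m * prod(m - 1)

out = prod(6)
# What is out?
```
Call trace:
prod(m=6)
  prod(m=5)
    prod(m=4)
      prod(m=3)
        prod(m=2)
          prod(m=1)
          -> return 1
        -> return 2
      -> return 6
    -> return 24
  -> return 120
-> return 720

Final answer: 720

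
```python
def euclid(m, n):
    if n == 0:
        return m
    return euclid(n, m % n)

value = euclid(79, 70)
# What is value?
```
Call trace:
euclid(m=79, n=70)
  euclid(m=70, n=9)
    euclid(m=9, n=7)
      euclid(m=7, n=2)
        euclid(m=2, n=1)
          euclid(m=1, n=0)
          -> return 1
        -> return 1
      -> return 1
    -> return 1
  -> return 1
-> return 1

Final answer: 1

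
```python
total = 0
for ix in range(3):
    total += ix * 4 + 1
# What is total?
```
Trace:
  total=0
  total=1, ix=0
  total=6, ix=1
  total=15, ix=2

Final answer: 15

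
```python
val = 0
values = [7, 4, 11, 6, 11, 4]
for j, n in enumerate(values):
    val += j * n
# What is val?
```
Trace:
  val=0
  val=0, j=0, n=7
  val=4, j=1, n=4
  val=26, j=2, n=11
  val=44, j=3, n=6
  val=88, j=4, n=11
  val=108, j=5, n=4

Final answer: 108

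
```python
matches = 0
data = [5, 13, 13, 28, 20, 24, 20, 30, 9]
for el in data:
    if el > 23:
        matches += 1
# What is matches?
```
Trace:
  matches=0
  matches=0, el=5
  matches=0, el=13
  matches=0, el=13
  matches=1, el=28
  matches=1, el=20
  matches=2, el=24
  matches=2, el=20
  matches=3, el=30
  matches=3, el=9

Final answer: 3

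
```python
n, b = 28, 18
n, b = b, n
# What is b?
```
Trace:
  n=28, b=18
  n=18, b=28

Final answer: 28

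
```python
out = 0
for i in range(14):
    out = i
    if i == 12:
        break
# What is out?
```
Trace:
  out=0
  out=0, i=0
  out=1, i=1
  out=2, i=2
  out=3, i=3
  out=4, i=4
  out=5, i=5
  out=6, i=6
  out=7, i=7
  out=8, i=8
  out=9, i=9
  out=10, i=10
  out=11, i=11
  out=12, i=12

Final answer: 12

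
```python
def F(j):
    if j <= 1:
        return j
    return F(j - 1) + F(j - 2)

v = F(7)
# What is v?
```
Call trace (a repeated sub-call is expanded the first time; later identical calls just restate its return value):
F(j=7)
  F(j=6)
    F(j=5)
      F(j=4)
        F(j=3)
          F(j=2)
            F(j=1)
            -> return 1
            F(j=0)
            -> return 0
          -> return 1
          F(j=1)
          -> return 1
        -> return 2
        F(j=2) -> return 1  (same call as traced above)
      -> return 3
      F(j=3) -> return 2  (same call as traced above)
    -> return 5
    F(j=4) -> return 3  (same call as traced above)
  -> return 8
  F(j=5) -> return 5  (same call as traced above)
-> return 13

Final answer: 13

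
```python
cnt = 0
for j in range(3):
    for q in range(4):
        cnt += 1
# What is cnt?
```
Trace:
  cnt=0
  cnt=1, j=0, q=0
  cnt=2, j=0, q=1
  cnt=3, j=0, q=2
  cnt=4, j=0, q=3
  cnt=5, j=1, q=0
  cnt=6, j=1, q=1
  cnt=7, j=1, q=2
  cnt=8, j=1, q=3
  cnt=9, j=2, q=0
  cnt=10, j=2, q=1
  cnt=11, j=2, q=2
  cnt=12, j=2, q=3

Final answer: 12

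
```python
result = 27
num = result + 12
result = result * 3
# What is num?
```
Trace:
  result=27
  result=27, num=39
  result=81, num=39

Final answer: 39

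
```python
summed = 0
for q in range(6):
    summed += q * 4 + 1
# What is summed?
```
Trace:
  summed=0
  summed=1, q=0
  summed=6, q=1
  summed=15, q=2
  summed=28, q=3
  summed=45, q=4
  summed=66, q=5

Final answer: 66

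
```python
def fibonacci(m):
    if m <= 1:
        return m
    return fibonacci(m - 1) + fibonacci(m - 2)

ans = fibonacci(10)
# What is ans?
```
Call trace (a repeated sub-call is expanded the first time; later identical calls just restate its return value):
fibonacci(m=10)
  fibonacci(m=9)
    fibonacci(m=8)
      fibonacci(m=7)
        fibonacci(m=6)
          fibonacci(m=5)
            fibonacci(m=4)
              fibonacci(m=3)
                fibonacci(m=2)
                  fibonacci(m=1)
                  -> return 1
                  fibonacci(m=0)
                  -> return 0
                -> return 1
                fibonacci(m=1)
                -> return 1
              -> return 2
              fibonacci(m=2) -> return 1  (same call as traced above)
            -> return 3
            fibonacci(m=3) -> return 2  (same call as traced above)
          -> return 5
          fibonacci(m=4) -> return 3  (same call as traced above)
        -> return 8
        fibonacci(m=5) -> return 5  (same call as traced above)
      -> return 13
      fibonacci(m=6) -> return 8  (same call as traced above)
    -> return 21
    fibonacci(m=7) -> return 13  (same call as traced above)
  -> return 34
  fibonacci(m=8) -> return 21  (same call as traced above)
-> return 55

Final answer: 55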